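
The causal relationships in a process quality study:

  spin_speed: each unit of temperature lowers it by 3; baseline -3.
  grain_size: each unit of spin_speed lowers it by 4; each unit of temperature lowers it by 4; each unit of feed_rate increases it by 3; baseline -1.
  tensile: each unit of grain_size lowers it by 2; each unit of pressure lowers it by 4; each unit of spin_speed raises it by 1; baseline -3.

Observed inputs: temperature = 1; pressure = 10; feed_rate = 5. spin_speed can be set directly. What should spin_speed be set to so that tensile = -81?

spin_speed = -2

Intervening on spin_speed fixes its value directly, overriding its dependence on temperature.
Substituting into the grain_size equation gives grain_size = -4*spin_speed + 10.
tensile becomes 9*spin_speed - 63.
Solve 9*spin_speed - 63 = -81: spin_speed = (-81 + 63) / 9 = -2.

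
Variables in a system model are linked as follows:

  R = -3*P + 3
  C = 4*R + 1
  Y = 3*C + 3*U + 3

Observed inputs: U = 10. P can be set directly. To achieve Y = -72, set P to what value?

P = 4

Substituting into the C equation gives C = -12*P + 13.
Substituting into the Y equation gives Y = -36*P + 72.
Solve -36*P + 72 = -72: P = (-72 - 72) / -36 = 4.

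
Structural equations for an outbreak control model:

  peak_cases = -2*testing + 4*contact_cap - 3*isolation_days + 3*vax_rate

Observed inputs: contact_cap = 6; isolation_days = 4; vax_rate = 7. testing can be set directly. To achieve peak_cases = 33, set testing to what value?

Substituting into the peak_cases equation gives peak_cases = -2*testing + 33.
Solve -2*testing + 33 = 33: testing = (33 - 33) / -2 = 0.

testing = 0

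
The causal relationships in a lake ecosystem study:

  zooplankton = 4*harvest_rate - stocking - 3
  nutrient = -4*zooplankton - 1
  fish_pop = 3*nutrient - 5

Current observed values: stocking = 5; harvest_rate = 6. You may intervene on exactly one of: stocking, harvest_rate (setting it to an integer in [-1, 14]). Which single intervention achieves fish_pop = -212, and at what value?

Intervening on stocking: with other inputs at their observed values, fish_pop = 12*stocking - 260. Solving for -212 gives stocking = 4, within [-1, 14].
Intervening on harvest_rate: fish_pop = -48*harvest_rate + 88. Reaching -212 requires harvest_rate = 25/4, not an integer.

set stocking = 4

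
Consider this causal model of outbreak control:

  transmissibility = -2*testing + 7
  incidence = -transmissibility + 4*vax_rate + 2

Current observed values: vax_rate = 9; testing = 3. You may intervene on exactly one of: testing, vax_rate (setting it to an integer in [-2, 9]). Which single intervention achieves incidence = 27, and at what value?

set testing = -2

Intervening on testing: with other inputs at their observed values, incidence = 2*testing + 31. Solving for 27 gives testing = -2, within [-2, 9].
Intervening on vax_rate: incidence = 4*vax_rate + 1. Reaching 27 requires vax_rate = 13/2, not an integer.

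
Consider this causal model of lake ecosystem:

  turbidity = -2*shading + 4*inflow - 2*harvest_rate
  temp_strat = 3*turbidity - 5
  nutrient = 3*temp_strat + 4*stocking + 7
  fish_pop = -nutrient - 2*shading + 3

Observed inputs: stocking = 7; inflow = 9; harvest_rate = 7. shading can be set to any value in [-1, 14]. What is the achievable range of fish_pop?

Substituting into the turbidity equation gives turbidity = -2*shading + 22.
Substituting into the temp_strat equation gives temp_strat = -6*shading + 61.
This gives nutrient = -18*shading + 218.
Substituting into the fish_pop equation gives fish_pop = 16*shading - 215.
Linear in shading, so extremes are at the endpoints: shading = -1 gives fish_pop = -231; shading = 14 gives fish_pop = 9.

-231 to 9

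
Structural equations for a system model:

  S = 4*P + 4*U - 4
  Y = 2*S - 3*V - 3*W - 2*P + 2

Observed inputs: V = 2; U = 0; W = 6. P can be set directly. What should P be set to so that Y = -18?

Substituting into the S equation gives S = 4*P - 4.
Substituting into the Y equation gives Y = 6*P - 30.
Solve 6*P - 30 = -18: P = (-18 + 30) / 6 = 2.

P = 2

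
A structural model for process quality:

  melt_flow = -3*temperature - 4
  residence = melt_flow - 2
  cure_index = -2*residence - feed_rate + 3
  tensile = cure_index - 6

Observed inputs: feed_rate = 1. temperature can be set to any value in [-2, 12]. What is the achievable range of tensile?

Substituting into the residence equation gives residence = -3*temperature - 6.
So cure_index = 6*temperature + 14.
Substituting into the tensile equation gives tensile = 6*temperature + 8.
Linear in temperature, so extremes are at the endpoints: temperature = -2 gives tensile = -4; temperature = 12 gives tensile = 80.

-4 to 80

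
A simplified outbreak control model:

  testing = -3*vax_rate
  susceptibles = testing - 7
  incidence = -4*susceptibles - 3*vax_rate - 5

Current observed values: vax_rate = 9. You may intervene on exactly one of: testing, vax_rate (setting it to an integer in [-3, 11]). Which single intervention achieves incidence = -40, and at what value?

set testing = 9

Intervening on testing: with other inputs at their observed values, incidence = -4*testing - 4. Solving for -40 gives testing = 9, within [-3, 11].
Intervening on vax_rate: incidence = 9*vax_rate + 23. Reaching -40 requires vax_rate = -7, outside [-3, 11].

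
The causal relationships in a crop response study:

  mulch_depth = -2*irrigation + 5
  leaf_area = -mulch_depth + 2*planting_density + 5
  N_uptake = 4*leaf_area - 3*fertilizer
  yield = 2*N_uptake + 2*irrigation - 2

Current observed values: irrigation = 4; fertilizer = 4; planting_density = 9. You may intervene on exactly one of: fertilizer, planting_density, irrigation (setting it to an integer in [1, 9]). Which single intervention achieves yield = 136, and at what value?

set irrigation = 1

Intervening on fertilizer: yield = -6*fertilizer + 214. Reaching 136 requires fertilizer = 13, outside [1, 9].
Intervening on planting_density: yield = 16*planting_density + 46. Reaching 136 requires planting_density = 45/8, not an integer.
Intervening on irrigation: with other inputs at their observed values, yield = 18*irrigation + 118. Solving for 136 gives irrigation = 1, within [1, 9].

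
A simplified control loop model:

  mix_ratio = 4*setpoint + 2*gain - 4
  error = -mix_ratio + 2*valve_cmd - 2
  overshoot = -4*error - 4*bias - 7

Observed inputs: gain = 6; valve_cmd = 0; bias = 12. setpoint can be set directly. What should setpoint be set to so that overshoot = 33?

setpoint = 3

Substituting into the mix_ratio equation gives mix_ratio = 4*setpoint + 8.
Substituting into the error equation gives error = -4*setpoint - 10.
So overshoot = 16*setpoint - 15.
Solve 16*setpoint - 15 = 33: setpoint = (33 + 15) / 16 = 3.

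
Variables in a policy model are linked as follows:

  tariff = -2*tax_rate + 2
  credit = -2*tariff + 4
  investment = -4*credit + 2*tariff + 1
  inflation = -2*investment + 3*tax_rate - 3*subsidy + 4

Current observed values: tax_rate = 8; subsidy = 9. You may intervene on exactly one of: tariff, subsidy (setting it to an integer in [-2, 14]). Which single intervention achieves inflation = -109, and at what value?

Intervening on tariff: with other inputs at their observed values, inflation = -20*tariff + 31. Solving for -109 gives tariff = 7, within [-2, 14].
Intervening on subsidy: inflation = -3*subsidy + 338. Reaching -109 requires subsidy = 149, outside [-2, 14].

set tariff = 7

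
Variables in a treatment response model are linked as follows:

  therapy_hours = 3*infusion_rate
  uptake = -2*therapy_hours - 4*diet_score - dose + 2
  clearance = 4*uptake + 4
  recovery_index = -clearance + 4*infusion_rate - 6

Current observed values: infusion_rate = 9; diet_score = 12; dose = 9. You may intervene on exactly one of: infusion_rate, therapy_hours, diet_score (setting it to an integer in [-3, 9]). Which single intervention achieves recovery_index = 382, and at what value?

Intervening on infusion_rate: recovery_index = 28*infusion_rate + 210. Reaching 382 requires infusion_rate = 43/7, not an integer.
Intervening on therapy_hours: recovery_index = 8*therapy_hours + 246. Reaching 382 requires therapy_hours = 17, outside [-3, 9].
Intervening on diet_score: with other inputs at their observed values, recovery_index = 16*diet_score + 270. Solving for 382 gives diet_score = 7, within [-3, 9].

set diet_score = 7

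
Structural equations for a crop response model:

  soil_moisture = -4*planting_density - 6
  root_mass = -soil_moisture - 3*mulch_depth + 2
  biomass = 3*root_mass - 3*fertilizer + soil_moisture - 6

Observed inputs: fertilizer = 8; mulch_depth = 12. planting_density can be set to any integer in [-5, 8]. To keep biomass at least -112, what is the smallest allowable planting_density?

Substituting into the root_mass equation gives root_mass = 4*planting_density - 28.
biomass becomes 8*planting_density - 120.
Require 8*planting_density - 120 ≥ -112, so planting_density ≥ 1.
The smallest integer in [-5, 8] satisfying this is 1.

planting_density = 1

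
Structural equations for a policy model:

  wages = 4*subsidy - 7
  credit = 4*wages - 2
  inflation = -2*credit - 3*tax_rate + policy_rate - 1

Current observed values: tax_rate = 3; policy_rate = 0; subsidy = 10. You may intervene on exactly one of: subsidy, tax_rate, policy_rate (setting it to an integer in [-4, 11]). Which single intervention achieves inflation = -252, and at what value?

set tax_rate = -3

Intervening on subsidy: inflation = -32*subsidy + 50. Reaching -252 requires subsidy = 151/16, not an integer.
Intervening on tax_rate: with other inputs at their observed values, inflation = -3*tax_rate - 261. Solving for -252 gives tax_rate = -3, within [-4, 11].
Intervening on policy_rate: inflation = policy_rate - 270. Reaching -252 requires policy_rate = 18, outside [-4, 11].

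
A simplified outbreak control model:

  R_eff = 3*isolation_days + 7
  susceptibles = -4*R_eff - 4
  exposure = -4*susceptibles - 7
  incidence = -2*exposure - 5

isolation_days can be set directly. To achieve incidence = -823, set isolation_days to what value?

isolation_days = 6

Substituting into the susceptibles equation gives susceptibles = -12*isolation_days - 32.
This gives exposure = 48*isolation_days + 121.
incidence becomes -96*isolation_days - 247.
Solve -96*isolation_days - 247 = -823: isolation_days = (-823 + 247) / -96 = 6.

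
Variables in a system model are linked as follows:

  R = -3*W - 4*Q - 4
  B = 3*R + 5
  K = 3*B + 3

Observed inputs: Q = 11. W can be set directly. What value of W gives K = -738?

W = 12

Substituting into the R equation gives R = -3*W - 48.
So B = -9*W - 139.
So K = -27*W - 414.
Solve -27*W - 414 = -738: W = (-738 + 414) / -27 = 12.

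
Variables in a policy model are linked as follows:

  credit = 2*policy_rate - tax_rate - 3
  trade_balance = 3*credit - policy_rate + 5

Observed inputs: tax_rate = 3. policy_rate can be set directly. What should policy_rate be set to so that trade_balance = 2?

policy_rate = 3

Substituting into the credit equation gives credit = 2*policy_rate - 6.
This gives trade_balance = 5*policy_rate - 13.
Solve 5*policy_rate - 13 = 2: policy_rate = (2 + 13) / 5 = 3.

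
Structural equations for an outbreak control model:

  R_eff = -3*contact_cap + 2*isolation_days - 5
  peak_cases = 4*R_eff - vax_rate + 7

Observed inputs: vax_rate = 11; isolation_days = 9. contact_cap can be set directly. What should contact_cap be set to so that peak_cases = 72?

Substituting into the R_eff equation gives R_eff = -3*contact_cap + 13.
Substituting into the peak_cases equation gives peak_cases = -12*contact_cap + 48.
Solve -12*contact_cap + 48 = 72: contact_cap = (72 - 48) / -12 = -2.

contact_cap = -2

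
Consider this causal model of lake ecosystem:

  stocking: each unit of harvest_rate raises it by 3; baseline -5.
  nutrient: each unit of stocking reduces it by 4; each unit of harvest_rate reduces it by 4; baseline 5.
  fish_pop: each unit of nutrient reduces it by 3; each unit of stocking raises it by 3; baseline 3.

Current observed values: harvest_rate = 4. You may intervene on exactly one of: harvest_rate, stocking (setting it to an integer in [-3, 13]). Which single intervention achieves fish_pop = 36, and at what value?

Intervening on harvest_rate: fish_pop = 57*harvest_rate - 87. Reaching 36 requires harvest_rate = 41/19, not an integer.
Intervening on stocking: with other inputs at their observed values, fish_pop = 15*stocking + 36. Solving for 36 gives stocking = 0, within [-3, 13].

set stocking = 0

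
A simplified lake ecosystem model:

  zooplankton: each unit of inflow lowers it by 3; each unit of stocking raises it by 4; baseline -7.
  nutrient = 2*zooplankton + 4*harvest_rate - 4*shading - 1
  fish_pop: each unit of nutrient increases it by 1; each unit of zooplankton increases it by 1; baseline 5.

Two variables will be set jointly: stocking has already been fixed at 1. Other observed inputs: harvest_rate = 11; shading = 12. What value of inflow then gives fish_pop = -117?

inflow = 12

With stocking held at 1:
Substituting into the zooplankton equation gives zooplankton = -3*inflow - 3.
Substituting into the nutrient equation gives nutrient = -6*inflow - 11.
So fish_pop = -9*inflow - 9.
Solve -9*inflow - 9 = -117: inflow = (-117 + 9) / -9 = 12.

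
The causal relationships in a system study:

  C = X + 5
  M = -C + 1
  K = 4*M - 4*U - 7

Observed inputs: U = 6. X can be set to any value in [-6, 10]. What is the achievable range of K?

-87 to -23

Substituting into the M equation gives M = -X - 4.
Substituting into the K equation gives K = -4*X - 47.
Linear in X, so extremes are at the endpoints: X = -6 gives K = -23; X = 10 gives K = -87.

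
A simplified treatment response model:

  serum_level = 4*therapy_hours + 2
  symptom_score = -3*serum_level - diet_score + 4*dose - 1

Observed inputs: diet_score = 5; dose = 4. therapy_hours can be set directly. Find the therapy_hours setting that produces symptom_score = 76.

therapy_hours = -6

Substituting into the symptom_score equation gives symptom_score = -12*therapy_hours + 4.
Solve -12*therapy_hours + 4 = 76: therapy_hours = (76 - 4) / -12 = -6.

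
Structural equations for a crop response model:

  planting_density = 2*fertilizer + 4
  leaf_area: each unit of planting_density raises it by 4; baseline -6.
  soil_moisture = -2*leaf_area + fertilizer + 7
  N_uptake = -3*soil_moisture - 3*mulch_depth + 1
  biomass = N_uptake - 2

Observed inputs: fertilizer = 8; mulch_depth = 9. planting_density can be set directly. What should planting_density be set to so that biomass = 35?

Intervening on planting_density fixes its value directly, overriding its dependence on fertilizer.
Substituting into the soil_moisture equation gives soil_moisture = -8*planting_density + 27.
Substituting into the N_uptake equation gives N_uptake = 24*planting_density - 107.
This gives biomass = 24*planting_density - 109.
Solve 24*planting_density - 109 = 35: planting_density = (35 + 109) / 24 = 6.

planting_density = 6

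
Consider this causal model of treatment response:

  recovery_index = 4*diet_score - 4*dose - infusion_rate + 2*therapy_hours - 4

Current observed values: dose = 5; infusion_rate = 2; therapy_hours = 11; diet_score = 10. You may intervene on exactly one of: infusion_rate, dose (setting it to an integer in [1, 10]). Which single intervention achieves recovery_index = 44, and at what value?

Intervening on infusion_rate: recovery_index = -infusion_rate + 38. Reaching 44 requires infusion_rate = -6, outside [1, 10].
Intervening on dose: with other inputs at their observed values, recovery_index = -4*dose + 56. Solving for 44 gives dose = 3, within [1, 10].

set dose = 3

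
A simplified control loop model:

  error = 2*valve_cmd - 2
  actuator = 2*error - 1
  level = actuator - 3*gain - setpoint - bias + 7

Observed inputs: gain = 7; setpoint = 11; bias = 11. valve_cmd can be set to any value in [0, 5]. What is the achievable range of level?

-41 to -21

Substituting into the actuator equation gives actuator = 4*valve_cmd - 5.
level becomes 4*valve_cmd - 41.
Linear in valve_cmd, so extremes are at the endpoints: valve_cmd = 0 gives level = -41; valve_cmd = 5 gives level = -21.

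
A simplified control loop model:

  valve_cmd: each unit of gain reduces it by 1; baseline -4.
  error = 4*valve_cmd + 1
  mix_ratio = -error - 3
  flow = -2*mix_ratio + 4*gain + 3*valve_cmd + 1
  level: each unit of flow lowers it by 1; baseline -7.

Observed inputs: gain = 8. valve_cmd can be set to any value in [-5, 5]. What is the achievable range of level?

-103 to 7

Intervening on valve_cmd fixes its value directly, overriding its dependence on gain.
Substituting into the mix_ratio equation gives mix_ratio = -4*valve_cmd - 4.
Substituting into the flow equation gives flow = 11*valve_cmd + 41.
level becomes -11*valve_cmd - 48.
Linear in valve_cmd, so extremes are at the endpoints: valve_cmd = -5 gives level = 7; valve_cmd = 5 gives level = -103.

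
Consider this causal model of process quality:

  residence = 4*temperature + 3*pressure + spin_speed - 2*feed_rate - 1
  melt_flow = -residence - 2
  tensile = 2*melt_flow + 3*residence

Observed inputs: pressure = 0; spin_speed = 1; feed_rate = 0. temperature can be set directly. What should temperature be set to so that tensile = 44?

temperature = 12

Substituting into the residence equation gives residence = 4*temperature.
So melt_flow = -4*temperature - 2.
Substituting into the tensile equation gives tensile = 4*temperature - 4.
Solve 4*temperature - 4 = 44: temperature = (44 + 4) / 4 = 12.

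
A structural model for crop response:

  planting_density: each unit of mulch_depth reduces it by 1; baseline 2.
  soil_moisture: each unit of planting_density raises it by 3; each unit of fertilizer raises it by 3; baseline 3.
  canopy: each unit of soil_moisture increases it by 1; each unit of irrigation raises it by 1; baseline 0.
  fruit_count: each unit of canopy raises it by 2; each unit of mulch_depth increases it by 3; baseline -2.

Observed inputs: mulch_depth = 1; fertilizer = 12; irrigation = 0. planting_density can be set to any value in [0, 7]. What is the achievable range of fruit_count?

Intervening on planting_density fixes its value directly, overriding its dependence on mulch_depth.
Substituting into the soil_moisture equation gives soil_moisture = 3*planting_density + 39.
Substituting into the canopy equation gives canopy = 3*planting_density + 39.
This gives fruit_count = 6*planting_density + 79.
Linear in planting_density, so extremes are at the endpoints: planting_density = 0 gives fruit_count = 79; planting_density = 7 gives fruit_count = 121.

79 to 121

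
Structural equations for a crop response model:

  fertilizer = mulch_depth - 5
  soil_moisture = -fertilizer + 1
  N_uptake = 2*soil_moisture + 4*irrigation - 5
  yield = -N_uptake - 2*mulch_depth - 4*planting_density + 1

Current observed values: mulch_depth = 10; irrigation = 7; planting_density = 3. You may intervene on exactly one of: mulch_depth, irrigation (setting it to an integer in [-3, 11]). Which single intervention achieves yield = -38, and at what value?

set irrigation = 5

Intervening on mulch_depth: the paths from mulch_depth to yield cancel (net effect zero), leaving yield = -46; -38 is unreachable this way.
Intervening on irrigation: with other inputs at their observed values, yield = -4*irrigation - 18. Solving for -38 gives irrigation = 5, within [-3, 11].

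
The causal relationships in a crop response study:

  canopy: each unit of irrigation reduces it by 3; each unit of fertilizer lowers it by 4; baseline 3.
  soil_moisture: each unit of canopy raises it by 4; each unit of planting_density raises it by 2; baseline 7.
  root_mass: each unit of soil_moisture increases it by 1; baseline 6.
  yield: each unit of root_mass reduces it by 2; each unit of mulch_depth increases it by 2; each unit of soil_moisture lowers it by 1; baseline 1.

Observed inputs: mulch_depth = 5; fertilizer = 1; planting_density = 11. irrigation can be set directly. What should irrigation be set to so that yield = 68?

Substituting into the canopy equation gives canopy = -3*irrigation - 1.
So soil_moisture = -12*irrigation + 25.
This gives root_mass = -12*irrigation + 31.
Substituting into the yield equation gives yield = 36*irrigation - 76.
Solve 36*irrigation - 76 = 68: irrigation = (68 + 76) / 36 = 4.

irrigation = 4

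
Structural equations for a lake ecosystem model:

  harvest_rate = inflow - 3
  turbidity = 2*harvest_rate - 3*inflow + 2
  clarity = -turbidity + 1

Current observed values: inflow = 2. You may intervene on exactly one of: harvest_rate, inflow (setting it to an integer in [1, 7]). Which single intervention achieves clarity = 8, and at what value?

set inflow = 3

Intervening on harvest_rate: clarity = -2*harvest_rate + 5. Reaching 8 requires harvest_rate = -3/2, not an integer.
Intervening on inflow: with other inputs at their observed values, clarity = inflow + 5. Solving for 8 gives inflow = 3, within [1, 7].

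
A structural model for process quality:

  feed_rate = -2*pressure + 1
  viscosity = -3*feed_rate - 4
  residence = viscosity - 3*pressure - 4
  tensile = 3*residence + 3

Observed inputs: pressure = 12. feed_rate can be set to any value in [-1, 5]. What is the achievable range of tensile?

-174 to -120

Intervening on feed_rate fixes its value directly, overriding its dependence on pressure.
Substituting into the residence equation gives residence = -3*feed_rate - 44.
Substituting into the tensile equation gives tensile = -9*feed_rate - 129.
Linear in feed_rate, so extremes are at the endpoints: feed_rate = -1 gives tensile = -120; feed_rate = 5 gives tensile = -174.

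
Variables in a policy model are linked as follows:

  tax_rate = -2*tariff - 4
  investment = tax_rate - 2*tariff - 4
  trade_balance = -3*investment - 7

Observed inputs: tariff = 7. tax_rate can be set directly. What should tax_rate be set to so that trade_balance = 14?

tax_rate = 11

Intervening on tax_rate fixes its value directly, overriding its dependence on tariff.
Substituting into the investment equation gives investment = tax_rate - 18.
Substituting into the trade_balance equation gives trade_balance = -3*tax_rate + 47.
Solve -3*tax_rate + 47 = 14: tax_rate = (14 - 47) / -3 = 11.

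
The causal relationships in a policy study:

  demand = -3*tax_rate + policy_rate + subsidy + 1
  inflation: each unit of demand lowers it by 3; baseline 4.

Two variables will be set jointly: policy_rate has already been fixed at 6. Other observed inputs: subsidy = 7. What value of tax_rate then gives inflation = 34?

tax_rate = 8

With policy_rate held at 6:
Substituting into the demand equation gives demand = -3*tax_rate + 14.
Substituting into the inflation equation gives inflation = 9*tax_rate - 38.
Solve 9*tax_rate - 38 = 34: tax_rate = (34 + 38) / 9 = 8.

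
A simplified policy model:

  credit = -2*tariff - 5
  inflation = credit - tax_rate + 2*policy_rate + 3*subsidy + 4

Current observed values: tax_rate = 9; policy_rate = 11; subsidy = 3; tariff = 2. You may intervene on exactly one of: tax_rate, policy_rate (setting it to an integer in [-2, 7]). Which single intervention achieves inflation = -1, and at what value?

set policy_rate = 2

Intervening on tax_rate: inflation = -tax_rate + 26. Reaching -1 requires tax_rate = 27, outside [-2, 7].
Intervening on policy_rate: with other inputs at their observed values, inflation = 2*policy_rate - 5. Solving for -1 gives policy_rate = 2, within [-2, 7].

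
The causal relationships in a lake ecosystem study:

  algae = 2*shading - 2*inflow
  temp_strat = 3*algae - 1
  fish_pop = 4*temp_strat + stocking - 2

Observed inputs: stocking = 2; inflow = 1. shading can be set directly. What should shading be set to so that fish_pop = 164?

Substituting into the algae equation gives algae = 2*shading - 2.
Substituting into the temp_strat equation gives temp_strat = 6*shading - 7.
fish_pop becomes 24*shading - 28.
Solve 24*shading - 28 = 164: shading = (164 + 28) / 24 = 8.

shading = 8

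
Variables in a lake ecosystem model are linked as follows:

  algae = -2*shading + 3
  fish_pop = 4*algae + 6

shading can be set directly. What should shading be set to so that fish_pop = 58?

shading = -5

Substituting into the fish_pop equation gives fish_pop = -8*shading + 18.
Solve -8*shading + 18 = 58: shading = (58 - 18) / -8 = -5.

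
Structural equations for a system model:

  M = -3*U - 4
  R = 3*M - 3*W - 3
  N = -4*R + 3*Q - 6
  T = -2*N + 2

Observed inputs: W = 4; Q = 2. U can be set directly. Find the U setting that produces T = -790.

Substituting into the R equation gives R = -9*U - 27.
Substituting into the N equation gives N = 36*U + 108.
This gives T = -72*U - 214.
Solve -72*U - 214 = -790: U = (-790 + 214) / -72 = 8.

U = 8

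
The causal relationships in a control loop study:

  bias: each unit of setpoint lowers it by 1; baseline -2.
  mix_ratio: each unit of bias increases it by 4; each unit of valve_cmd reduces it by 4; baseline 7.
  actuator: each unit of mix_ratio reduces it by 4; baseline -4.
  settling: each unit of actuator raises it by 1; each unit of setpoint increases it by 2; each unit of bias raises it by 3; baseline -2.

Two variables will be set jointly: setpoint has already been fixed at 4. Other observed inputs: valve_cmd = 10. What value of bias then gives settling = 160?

bias = -2

With setpoint held at 4:
Intervening on bias fixes its value directly, overriding its dependence on setpoint.
Substituting into the mix_ratio equation gives mix_ratio = 4*bias - 33.
Substituting into the actuator equation gives actuator = -16*bias + 128.
Substituting into the settling equation gives settling = -13*bias + 134.
Solve -13*bias + 134 = 160: bias = (160 - 134) / -13 = -2.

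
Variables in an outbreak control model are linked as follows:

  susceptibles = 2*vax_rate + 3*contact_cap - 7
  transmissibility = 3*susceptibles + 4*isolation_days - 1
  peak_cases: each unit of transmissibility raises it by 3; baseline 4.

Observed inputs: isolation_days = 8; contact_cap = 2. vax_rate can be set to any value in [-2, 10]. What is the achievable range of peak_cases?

Substituting into the susceptibles equation gives susceptibles = 2*vax_rate - 1.
Substituting into the transmissibility equation gives transmissibility = 6*vax_rate + 28.
So peak_cases = 18*vax_rate + 88.
Linear in vax_rate, so extremes are at the endpoints: vax_rate = -2 gives peak_cases = 52; vax_rate = 10 gives peak_cases = 268.

52 to 268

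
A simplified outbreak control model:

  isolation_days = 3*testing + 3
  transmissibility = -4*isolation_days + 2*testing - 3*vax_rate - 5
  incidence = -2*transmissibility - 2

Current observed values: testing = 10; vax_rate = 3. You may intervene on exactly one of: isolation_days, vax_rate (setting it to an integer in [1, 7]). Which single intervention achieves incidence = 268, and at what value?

set vax_rate = 6

Intervening on isolation_days: incidence = 8*isolation_days - 14. Reaching 268 requires isolation_days = 141/4, not an integer.
Intervening on vax_rate: with other inputs at their observed values, incidence = 6*vax_rate + 232. Solving for 268 gives vax_rate = 6, within [1, 7].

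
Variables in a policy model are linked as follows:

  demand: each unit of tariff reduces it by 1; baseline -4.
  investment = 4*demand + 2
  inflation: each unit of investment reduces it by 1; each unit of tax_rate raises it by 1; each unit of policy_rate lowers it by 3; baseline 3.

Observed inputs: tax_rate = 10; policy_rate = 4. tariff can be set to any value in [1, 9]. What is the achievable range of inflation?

Substituting into the investment equation gives investment = -4*tariff - 14.
Substituting into the inflation equation gives inflation = 4*tariff + 15.
Linear in tariff, so extremes are at the endpoints: tariff = 1 gives inflation = 19; tariff = 9 gives inflation = 51.

19 to 51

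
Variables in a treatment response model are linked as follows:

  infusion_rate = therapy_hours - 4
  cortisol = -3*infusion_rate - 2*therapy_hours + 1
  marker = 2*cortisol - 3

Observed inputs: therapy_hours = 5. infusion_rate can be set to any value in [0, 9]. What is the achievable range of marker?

-75 to -21

Intervening on infusion_rate fixes its value directly, overriding its dependence on therapy_hours.
Substituting into the cortisol equation gives cortisol = -3*infusion_rate - 9.
Substituting into the marker equation gives marker = -6*infusion_rate - 21.
Linear in infusion_rate, so extremes are at the endpoints: infusion_rate = 0 gives marker = -21; infusion_rate = 9 gives marker = -75.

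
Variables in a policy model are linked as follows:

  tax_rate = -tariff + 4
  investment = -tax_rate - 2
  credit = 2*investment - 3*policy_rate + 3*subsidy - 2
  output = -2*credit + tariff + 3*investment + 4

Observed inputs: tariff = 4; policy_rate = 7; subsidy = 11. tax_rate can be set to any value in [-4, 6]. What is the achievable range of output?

-14 to -4

Intervening on tax_rate fixes its value directly, overriding its dependence on tariff.
Substituting into the credit equation gives credit = -2*tax_rate + 6.
output becomes tax_rate - 10.
Linear in tax_rate, so extremes are at the endpoints: tax_rate = -4 gives output = -14; tax_rate = 6 gives output = -4.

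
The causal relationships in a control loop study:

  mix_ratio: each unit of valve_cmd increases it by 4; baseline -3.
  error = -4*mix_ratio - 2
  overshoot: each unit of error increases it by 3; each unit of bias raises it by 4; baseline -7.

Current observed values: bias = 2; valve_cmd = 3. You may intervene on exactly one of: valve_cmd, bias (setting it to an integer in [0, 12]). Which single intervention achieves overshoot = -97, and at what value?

set bias = 6

Intervening on valve_cmd: overshoot = -48*valve_cmd + 31. Reaching -97 requires valve_cmd = 8/3, not an integer.
Intervening on bias: with other inputs at their observed values, overshoot = 4*bias - 121. Solving for -97 gives bias = 6, within [0, 12].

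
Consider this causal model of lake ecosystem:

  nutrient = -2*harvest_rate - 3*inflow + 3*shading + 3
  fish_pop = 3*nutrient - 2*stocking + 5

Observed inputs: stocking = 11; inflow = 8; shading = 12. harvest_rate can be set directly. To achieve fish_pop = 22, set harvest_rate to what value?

harvest_rate = 1

Substituting into the nutrient equation gives nutrient = -2*harvest_rate + 15.
So fish_pop = -6*harvest_rate + 28.
Solve -6*harvest_rate + 28 = 22: harvest_rate = (22 - 28) / -6 = 1.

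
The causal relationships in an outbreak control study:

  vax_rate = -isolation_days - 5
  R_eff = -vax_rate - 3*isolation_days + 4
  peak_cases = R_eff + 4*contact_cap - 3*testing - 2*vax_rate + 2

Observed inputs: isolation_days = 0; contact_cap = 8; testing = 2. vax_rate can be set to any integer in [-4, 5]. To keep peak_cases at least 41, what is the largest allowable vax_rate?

Intervening on vax_rate fixes its value directly, overriding its dependence on isolation_days.
Substituting into the R_eff equation gives R_eff = -vax_rate + 4.
This gives peak_cases = -3*vax_rate + 32.
Require -3*vax_rate + 32 ≥ 41, so vax_rate ≤ -3.
The largest integer in [-4, 5] satisfying this is -3.

vax_rate = -3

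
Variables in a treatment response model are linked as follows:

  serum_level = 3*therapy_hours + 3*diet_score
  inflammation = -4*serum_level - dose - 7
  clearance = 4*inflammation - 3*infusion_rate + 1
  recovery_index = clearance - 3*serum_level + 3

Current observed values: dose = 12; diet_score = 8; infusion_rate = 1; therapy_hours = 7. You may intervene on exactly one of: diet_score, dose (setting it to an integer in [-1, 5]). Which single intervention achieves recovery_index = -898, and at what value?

Intervening on diet_score: recovery_index = -57*diet_score - 474. Reaching -898 requires diet_score = 424/57, not an integer.
Intervening on dose: with other inputs at their observed values, recovery_index = -4*dose - 882. Solving for -898 gives dose = 4, within [-1, 5].

set dose = 4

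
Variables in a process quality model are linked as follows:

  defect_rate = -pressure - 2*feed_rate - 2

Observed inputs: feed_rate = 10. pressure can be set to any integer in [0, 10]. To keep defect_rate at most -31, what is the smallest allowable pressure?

Substituting into the defect_rate equation gives defect_rate = -pressure - 22.
Require -pressure - 22 ≤ -31, so pressure ≥ 9.
The smallest integer in [0, 10] satisfying this is 9.

pressure = 9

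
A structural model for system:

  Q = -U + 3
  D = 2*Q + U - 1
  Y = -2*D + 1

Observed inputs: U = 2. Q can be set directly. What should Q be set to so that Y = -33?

Q = 8

Intervening on Q fixes its value directly, overriding its dependence on U.
Substituting into the D equation gives D = 2*Q + 1.
Substituting into the Y equation gives Y = -4*Q - 1.
Solve -4*Q - 1 = -33: Q = (-33 + 1) / -4 = 8.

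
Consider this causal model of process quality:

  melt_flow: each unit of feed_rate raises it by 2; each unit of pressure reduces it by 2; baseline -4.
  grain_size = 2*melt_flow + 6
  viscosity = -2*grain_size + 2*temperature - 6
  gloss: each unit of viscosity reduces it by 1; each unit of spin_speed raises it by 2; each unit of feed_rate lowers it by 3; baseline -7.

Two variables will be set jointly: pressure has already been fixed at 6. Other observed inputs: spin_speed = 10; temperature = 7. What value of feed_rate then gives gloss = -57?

With pressure held at 6:
Substituting into the melt_flow equation gives melt_flow = 2*feed_rate - 16.
Substituting into the grain_size equation gives grain_size = 4*feed_rate - 26.
Substituting into the viscosity equation gives viscosity = -8*feed_rate + 60.
This gives gloss = 5*feed_rate - 47.
Solve 5*feed_rate - 47 = -57: feed_rate = (-57 + 47) / 5 = -2.

feed_rate = -2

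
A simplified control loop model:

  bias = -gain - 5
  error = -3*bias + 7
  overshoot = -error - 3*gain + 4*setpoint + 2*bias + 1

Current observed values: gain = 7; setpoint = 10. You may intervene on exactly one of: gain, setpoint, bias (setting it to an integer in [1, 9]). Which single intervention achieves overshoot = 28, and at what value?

set bias = 3

Intervening on gain: overshoot = -8*gain + 9. Reaching 28 requires gain = -19/8, not an integer.
Intervening on setpoint: overshoot = 4*setpoint - 87. Reaching 28 requires setpoint = 115/4, not an integer.
Intervening on bias: with other inputs at their observed values, overshoot = 5*bias + 13. Solving for 28 gives bias = 3, within [1, 9].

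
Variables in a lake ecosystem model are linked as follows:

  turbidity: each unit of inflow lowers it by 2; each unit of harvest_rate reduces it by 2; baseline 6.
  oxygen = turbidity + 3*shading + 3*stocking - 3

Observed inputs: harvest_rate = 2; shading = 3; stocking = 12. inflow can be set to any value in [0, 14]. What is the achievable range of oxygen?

16 to 44

Substituting into the turbidity equation gives turbidity = -2*inflow + 2.
This gives oxygen = -2*inflow + 44.
Linear in inflow, so extremes are at the endpoints: inflow = 0 gives oxygen = 44; inflow = 14 gives oxygen = 16.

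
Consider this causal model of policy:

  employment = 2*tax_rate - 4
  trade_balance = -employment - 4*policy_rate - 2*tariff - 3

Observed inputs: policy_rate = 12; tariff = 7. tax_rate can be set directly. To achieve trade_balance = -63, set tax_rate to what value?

Substituting into the trade_balance equation gives trade_balance = -2*tax_rate - 61.
Solve -2*tax_rate - 61 = -63: tax_rate = (-63 + 61) / -2 = 1.

tax_rate = 1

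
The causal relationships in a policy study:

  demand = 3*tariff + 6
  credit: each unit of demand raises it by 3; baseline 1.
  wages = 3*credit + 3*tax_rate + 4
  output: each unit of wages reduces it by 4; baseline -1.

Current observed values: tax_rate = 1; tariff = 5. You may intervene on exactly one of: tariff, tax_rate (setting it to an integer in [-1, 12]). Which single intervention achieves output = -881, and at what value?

set tax_rate = 8

Intervening on tariff: output = -108*tariff - 257. Reaching -881 requires tariff = 52/9, not an integer.
Intervening on tax_rate: with other inputs at their observed values, output = -12*tax_rate - 785. Solving for -881 gives tax_rate = 8, within [-1, 12].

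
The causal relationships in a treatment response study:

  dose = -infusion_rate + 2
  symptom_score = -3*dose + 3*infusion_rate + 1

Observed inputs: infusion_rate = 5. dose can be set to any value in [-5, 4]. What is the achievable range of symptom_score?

Intervening on dose fixes its value directly, overriding its dependence on infusion_rate.
Substituting into the symptom_score equation gives symptom_score = -3*dose + 16.
Linear in dose, so extremes are at the endpoints: dose = -5 gives symptom_score = 31; dose = 4 gives symptom_score = 4.

4 to 31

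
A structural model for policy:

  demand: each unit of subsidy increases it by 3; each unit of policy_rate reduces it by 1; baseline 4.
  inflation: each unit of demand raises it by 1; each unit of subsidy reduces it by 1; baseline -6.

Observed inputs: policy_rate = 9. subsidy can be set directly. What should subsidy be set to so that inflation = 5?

subsidy = 8

Substituting into the demand equation gives demand = 3*subsidy - 5.
So inflation = 2*subsidy - 11.
Solve 2*subsidy - 11 = 5: subsidy = (5 + 11) / 2 = 8.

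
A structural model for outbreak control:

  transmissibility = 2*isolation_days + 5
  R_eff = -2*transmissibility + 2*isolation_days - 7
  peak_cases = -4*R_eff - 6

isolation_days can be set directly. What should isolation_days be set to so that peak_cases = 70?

isolation_days = 1

Substituting into the R_eff equation gives R_eff = -2*isolation_days - 17.
Substituting into the peak_cases equation gives peak_cases = 8*isolation_days + 62.
Solve 8*isolation_days + 62 = 70: isolation_days = (70 - 62) / 8 = 1.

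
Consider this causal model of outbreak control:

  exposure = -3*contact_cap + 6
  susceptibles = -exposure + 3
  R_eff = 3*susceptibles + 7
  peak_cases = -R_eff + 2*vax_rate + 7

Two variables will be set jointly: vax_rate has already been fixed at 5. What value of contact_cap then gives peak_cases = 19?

With vax_rate held at 5:
Substituting into the susceptibles equation gives susceptibles = 3*contact_cap - 3.
Substituting into the R_eff equation gives R_eff = 9*contact_cap - 2.
So peak_cases = -9*contact_cap + 19.
Solve -9*contact_cap + 19 = 19: contact_cap = (19 - 19) / -9 = 0.

contact_cap = 0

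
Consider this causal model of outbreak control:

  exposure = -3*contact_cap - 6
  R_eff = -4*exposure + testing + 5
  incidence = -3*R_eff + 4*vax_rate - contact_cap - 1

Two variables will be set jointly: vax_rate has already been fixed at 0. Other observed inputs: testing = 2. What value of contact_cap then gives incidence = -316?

contact_cap = 6

With vax_rate held at 0:
Substituting into the R_eff equation gives R_eff = 12*contact_cap + 31.
Substituting into the incidence equation gives incidence = -37*contact_cap - 94.
Solve -37*contact_cap - 94 = -316: contact_cap = (-316 + 94) / -37 = 6.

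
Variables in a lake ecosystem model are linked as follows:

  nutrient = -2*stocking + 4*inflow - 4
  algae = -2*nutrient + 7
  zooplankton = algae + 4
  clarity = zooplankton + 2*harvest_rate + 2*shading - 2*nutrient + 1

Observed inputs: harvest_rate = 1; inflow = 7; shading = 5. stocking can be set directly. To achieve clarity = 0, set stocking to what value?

Substituting into the nutrient equation gives nutrient = -2*stocking + 24.
Substituting into the algae equation gives algae = 4*stocking - 41.
Substituting into the zooplankton equation gives zooplankton = 4*stocking - 37.
clarity becomes 8*stocking - 72.
Solve 8*stocking - 72 = 0: stocking = (0 + 72) / 8 = 9.

stocking = 9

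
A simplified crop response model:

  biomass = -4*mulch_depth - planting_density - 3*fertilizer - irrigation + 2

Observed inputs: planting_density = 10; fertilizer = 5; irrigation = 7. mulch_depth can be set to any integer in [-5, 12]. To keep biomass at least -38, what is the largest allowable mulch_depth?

mulch_depth = 2

Substituting into the biomass equation gives biomass = -4*mulch_depth - 30.
Require -4*mulch_depth - 30 ≥ -38, so mulch_depth ≤ 2.
The largest integer in [-5, 12] satisfying this is 2.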